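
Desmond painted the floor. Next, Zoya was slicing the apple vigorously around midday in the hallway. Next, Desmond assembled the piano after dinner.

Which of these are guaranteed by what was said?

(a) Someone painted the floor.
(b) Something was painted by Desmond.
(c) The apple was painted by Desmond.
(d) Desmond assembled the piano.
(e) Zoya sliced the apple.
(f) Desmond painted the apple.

(a) Entailed — this follows by dropping conjuncts from the painting event's description.
(b) Entailed — this follows by dropping conjuncts from the painting event's description.
(c) Not entailed — Desmond painted the floor, not the apple; the apple belongs to the slicing event.
(d) Entailed — this follows by dropping conjuncts from the assembling event's description.
(e) Not entailed — 'was slicing' is progressive on an accomplishment; it does not entail the completed 'sliced'.
(f) Not entailed — Desmond painted the floor, not the apple; the apple belongs to the slicing event.

(a), (b), (d)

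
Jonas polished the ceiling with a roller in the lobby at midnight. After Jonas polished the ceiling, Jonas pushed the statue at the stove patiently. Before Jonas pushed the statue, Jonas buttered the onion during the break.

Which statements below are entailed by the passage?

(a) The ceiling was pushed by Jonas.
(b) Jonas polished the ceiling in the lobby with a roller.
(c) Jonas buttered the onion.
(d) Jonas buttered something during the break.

(b), (c), (d)

(a) Not entailed — Jonas pushed the statue, not the ceiling; the ceiling belongs to the polishing event.
(b) Entailed — every conjunct here is already in the original polishing event.
(c) Entailed — the original entails any weakening of itself; this just drops 'during the break'.
(d) Entailed — the original entails any weakening of itself; this just generalizes the patient.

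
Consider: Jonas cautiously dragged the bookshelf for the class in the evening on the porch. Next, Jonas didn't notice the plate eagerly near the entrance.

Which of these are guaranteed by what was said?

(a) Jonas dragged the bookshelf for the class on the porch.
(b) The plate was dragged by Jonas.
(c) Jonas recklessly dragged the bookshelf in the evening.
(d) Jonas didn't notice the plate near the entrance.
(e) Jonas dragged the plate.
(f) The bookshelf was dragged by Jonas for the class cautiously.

(a), (f)

(a) Entailed — every conjunct here is already in the original dragging event.
(b) Not entailed — Jonas dragged the bookshelf, not the plate; the plate belongs to the noticing event.
(c) Not entailed — 'recklessly' adds a manner not in (and inconsistent with) the original.
(d) Not entailed — dropping 'eagerly' under negation is not valid — the original leaves open that Jonas noticed the plate some other way.
(e) Not entailed — Jonas dragged the bookshelf, not the plate; the plate belongs to the noticing event.
(f) Entailed — this follows by dropping conjuncts from the dragging event's description.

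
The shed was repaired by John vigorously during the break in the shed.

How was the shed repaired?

vigorously

'vigorously' marks the manner of the repairing event.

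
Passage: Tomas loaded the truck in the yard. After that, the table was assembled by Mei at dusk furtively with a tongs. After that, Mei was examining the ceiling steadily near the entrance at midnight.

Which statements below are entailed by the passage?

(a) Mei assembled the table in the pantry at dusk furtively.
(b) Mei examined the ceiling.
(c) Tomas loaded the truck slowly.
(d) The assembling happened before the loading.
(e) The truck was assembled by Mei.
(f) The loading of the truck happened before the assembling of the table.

(a) Not entailed — 'in the pantry' adds information not in the original event.
(b) Entailed — 'examine' is an activity; 'was examining' entails that some examining happened, so 'examined' holds.
(c) Not entailed — 'slowly' adds information not in the original event.
(d) Not entailed — the narrative places the loading before the assembling, not after.
(e) Not entailed — Mei assembled the table, not the truck; the truck belongs to the loading event.
(f) Entailed — the narrative places the loading before the assembling.

(b), (f)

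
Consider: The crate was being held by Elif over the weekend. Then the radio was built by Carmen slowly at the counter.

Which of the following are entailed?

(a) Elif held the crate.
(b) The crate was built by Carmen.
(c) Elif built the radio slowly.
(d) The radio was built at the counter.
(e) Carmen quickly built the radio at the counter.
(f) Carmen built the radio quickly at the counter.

(a), (d)

(a) Entailed — 'hold' is an activity; 'was holding' entails that some holding happened, so 'held' holds.
(b) Not entailed — Carmen built the radio, not the crate; the crate belongs to the holding event.
(c) Not entailed — the passage has Carmen building the radio, not Elif.
(d) Entailed — the original entails any weakening of itself; this just drops 'slowly' and generalizes the agent.
(e) Not entailed — 'quickly' adds a manner not in (and inconsistent with) the original.
(f) Not entailed — 'quickly' adds a manner not in (and inconsistent with) the original.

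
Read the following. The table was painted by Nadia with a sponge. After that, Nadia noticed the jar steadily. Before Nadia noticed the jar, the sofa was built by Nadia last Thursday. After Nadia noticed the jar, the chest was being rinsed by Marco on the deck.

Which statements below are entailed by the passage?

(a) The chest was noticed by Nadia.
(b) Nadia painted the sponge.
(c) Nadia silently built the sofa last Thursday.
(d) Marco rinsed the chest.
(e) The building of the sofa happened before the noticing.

(d), (e)

(a) Not entailed — Nadia noticed the jar, not the chest; the chest belongs to the rinsing event.
(b) Not entailed — the sponge is the instrument, not what was painted.
(c) Not entailed — 'silently' adds information not in the original event.
(d) Entailed — 'rinse' is an activity; 'was rinsing' entails that some rinsing happened, so 'rinsed' holds.
(e) Entailed — the narrative places the building before the noticing.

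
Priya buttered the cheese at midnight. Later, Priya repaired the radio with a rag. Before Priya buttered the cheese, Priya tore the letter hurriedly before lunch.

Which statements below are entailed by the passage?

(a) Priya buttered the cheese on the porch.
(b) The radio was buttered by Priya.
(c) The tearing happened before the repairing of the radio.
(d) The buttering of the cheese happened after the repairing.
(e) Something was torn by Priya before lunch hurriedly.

(a) Not entailed — 'on the porch' adds information not in the original event.
(b) Not entailed — Priya buttered the cheese, not the radio; the radio belongs to the repairing event.
(c) Entailed — the narrative places the tearing before the repairing.
(d) Not entailed — the narrative places the buttering before the repairing, not after.
(e) Entailed — the original entails any weakening of itself; this just generalizes the patient.

(c), (e)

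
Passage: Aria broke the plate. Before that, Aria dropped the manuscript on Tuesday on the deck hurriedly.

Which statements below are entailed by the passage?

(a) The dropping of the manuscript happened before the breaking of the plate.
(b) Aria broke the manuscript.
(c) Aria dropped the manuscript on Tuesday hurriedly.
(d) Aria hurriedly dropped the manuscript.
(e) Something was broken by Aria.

(a), (c), (d), (e)

(a) Entailed — the narrative places the dropping before the breaking.
(b) Not entailed — Aria broke the plate, not the manuscript; the manuscript belongs to the dropping event.
(c) Entailed — every conjunct here is already in the original dropping event.
(d) Entailed — dropping 'on Tuesday', 'on the deck' leaves a sub-description the original still satisfies.
(e) Entailed — generalizing the patient leaves a sub-description the original still satisfies.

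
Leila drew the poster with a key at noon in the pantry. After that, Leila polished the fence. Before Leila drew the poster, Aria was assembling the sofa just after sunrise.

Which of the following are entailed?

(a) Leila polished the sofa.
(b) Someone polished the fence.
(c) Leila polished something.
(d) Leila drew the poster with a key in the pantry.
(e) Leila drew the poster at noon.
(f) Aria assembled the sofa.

(a) Not entailed — Leila polished the fence, not the sofa; the sofa belongs to the assembling event.
(b) Entailed — this follows by dropping conjuncts from the polishing event's description.
(c) Entailed — generalizing the patient leaves a sub-description the original still satisfies.
(d) Entailed — the original entails any weakening of itself; this just drops 'at noon'.
(e) Entailed — dropping 'in the pantry', 'with a key' leaves a sub-description the original still satisfies.
(f) Not entailed — 'was assembling' is progressive on an accomplishment; it does not entail the completed 'assembled'.

(b), (c), (d), (e)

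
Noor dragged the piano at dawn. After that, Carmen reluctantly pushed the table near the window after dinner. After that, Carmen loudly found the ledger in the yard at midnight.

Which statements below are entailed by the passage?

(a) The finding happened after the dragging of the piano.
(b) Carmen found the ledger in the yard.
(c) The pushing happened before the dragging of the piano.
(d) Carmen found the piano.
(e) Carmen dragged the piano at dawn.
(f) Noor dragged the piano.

(a), (b), (f)

(a) Entailed — the narrative places the dragging before the finding.
(b) Entailed — every conjunct here is already in the original finding event.
(c) Not entailed — the narrative places the dragging before the pushing, not after.
(d) Not entailed — Carmen found the ledger, not the piano; the piano belongs to the dragging event.
(e) Not entailed — the passage has Noor dragging the piano, not Carmen.
(f) Entailed — dropping 'at dawn' leaves a sub-description the original still satisfies.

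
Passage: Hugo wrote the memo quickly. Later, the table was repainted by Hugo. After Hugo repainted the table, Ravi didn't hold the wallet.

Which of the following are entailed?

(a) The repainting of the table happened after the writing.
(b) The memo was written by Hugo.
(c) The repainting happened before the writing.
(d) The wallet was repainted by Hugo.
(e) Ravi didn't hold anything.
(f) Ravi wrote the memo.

(a) Entailed — the narrative places the writing before the repainting.
(b) Entailed — the original entails any weakening of itself; this just drops 'quickly'.
(c) Not entailed — the narrative places the writing before the repainting, not after.
(d) Not entailed — Hugo repainted the table, not the wallet; the wallet belongs to the holding event.
(e) Not entailed — the original only denies this specific event; Ravi may have held something else.
(f) Not entailed — the passage has Hugo writing the memo, not Ravi.

(a), (b)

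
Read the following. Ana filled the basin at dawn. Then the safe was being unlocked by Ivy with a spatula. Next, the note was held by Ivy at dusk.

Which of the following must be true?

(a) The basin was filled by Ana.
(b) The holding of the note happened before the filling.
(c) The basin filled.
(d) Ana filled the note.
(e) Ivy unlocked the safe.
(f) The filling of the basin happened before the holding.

(a), (c), (f)

(a) Entailed — this follows by dropping conjuncts from the filling event's description.
(b) Not entailed — the narrative places the filling before the holding, not after.
(c) Entailed — 'Ana filled the basin' is causative; it entails the inchoative 'the basin filled'.
(d) Not entailed — Ana filled the basin, not the note; the note belongs to the holding event.
(e) Not entailed — 'was unlocking' is progressive on an accomplishment; it does not entail the completed 'unlocked'.
(f) Entailed — the narrative places the filling before the holding.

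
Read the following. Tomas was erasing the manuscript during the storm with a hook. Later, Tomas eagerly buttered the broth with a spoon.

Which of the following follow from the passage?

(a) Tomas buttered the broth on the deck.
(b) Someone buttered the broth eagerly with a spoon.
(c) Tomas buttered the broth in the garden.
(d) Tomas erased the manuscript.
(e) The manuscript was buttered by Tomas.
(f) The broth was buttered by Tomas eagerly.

(a) Not entailed — 'on the deck' adds information not in the original event.
(b) Entailed — the original entails any weakening of itself; this just generalizes the agent.
(c) Not entailed — 'in the garden' adds information not in the original event.
(d) Not entailed — 'was erasing' is progressive on an accomplishment; it does not entail the completed 'erased'.
(e) Not entailed — Tomas buttered the broth, not the manuscript; the manuscript belongs to the erasing event.
(f) Entailed — the original entails any weakening of itself; this just drops 'with a spoon'.

(b), (f)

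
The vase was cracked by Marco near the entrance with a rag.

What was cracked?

'the vase' marks the patient of the cracking event.

the vase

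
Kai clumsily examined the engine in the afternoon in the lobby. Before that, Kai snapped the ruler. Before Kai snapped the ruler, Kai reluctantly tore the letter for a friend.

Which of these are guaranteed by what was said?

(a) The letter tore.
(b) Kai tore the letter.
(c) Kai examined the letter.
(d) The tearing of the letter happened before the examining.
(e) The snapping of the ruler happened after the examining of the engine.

(a), (b), (d)

(a) Entailed — 'Kai tore the letter' is causative; it entails the inchoative 'the letter tore'.
(b) Entailed — this follows by dropping conjuncts from the tearing event's description.
(c) Not entailed — Kai examined the engine, not the letter; the letter belongs to the tearing event.
(d) Entailed — the narrative places the tearing before the examining.
(e) Not entailed — the narrative places the snapping before the examining, not after.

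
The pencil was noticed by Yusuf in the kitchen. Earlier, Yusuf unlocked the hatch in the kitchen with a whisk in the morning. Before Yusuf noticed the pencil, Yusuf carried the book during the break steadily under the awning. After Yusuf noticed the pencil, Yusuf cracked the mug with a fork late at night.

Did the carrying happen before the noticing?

yes

The narrative orders the carrying before the noticing.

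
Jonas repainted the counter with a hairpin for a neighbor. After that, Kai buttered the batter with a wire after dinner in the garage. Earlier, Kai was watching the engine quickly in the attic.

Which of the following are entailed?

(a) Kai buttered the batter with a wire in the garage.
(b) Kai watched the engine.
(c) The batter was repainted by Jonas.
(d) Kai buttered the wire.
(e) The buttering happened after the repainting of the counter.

(a), (b), (e)

(a) Entailed — the original entails any weakening of itself; this just drops 'after dinner'.
(b) Entailed — 'watch' is an activity; 'was watching' entails that some watching happened, so 'watched' holds.
(c) Not entailed — Jonas repainted the counter, not the batter; the batter belongs to the buttering event.
(d) Not entailed — the wire is the instrument, not what was buttered.
(e) Entailed — the narrative places the repainting before the buttering.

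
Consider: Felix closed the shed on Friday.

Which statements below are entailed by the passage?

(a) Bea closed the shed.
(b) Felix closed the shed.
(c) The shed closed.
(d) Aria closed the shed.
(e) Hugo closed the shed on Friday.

(b), (c)

(a) Not entailed — the passage has Felix closing the shed, not Bea.
(b) Entailed — every conjunct here is already in the original closing event.
(c) Entailed — 'Felix closed the shed' is causative; it entails the inchoative 'the shed closed'.
(d) Not entailed — the passage has Felix closing the shed, not Aria.
(e) Not entailed — the passage has Felix closing the shed, not Hugo.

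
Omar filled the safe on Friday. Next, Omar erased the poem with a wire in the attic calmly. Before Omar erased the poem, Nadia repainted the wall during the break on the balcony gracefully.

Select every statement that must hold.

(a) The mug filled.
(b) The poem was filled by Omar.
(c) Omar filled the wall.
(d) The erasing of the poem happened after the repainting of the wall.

(d)

(a) Not entailed — the safe is what filled, not the mug.
(b) Not entailed — Omar filled the safe, not the poem; the poem belongs to the erasing event.
(c) Not entailed — Omar filled the safe, not the wall; the wall belongs to the repainting event.
(d) Entailed — the narrative places the repainting before the erasing.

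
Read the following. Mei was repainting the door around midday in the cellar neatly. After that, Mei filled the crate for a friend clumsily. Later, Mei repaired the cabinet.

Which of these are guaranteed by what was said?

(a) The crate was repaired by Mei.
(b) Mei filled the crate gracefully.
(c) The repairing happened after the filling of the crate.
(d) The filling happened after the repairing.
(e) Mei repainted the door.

(a) Not entailed — Mei repaired the cabinet, not the crate; the crate belongs to the filling event.
(b) Not entailed — 'gracefully' adds a manner not in (and inconsistent with) the original.
(c) Entailed — the narrative places the filling before the repairing.
(d) Not entailed — the narrative places the filling before the repairing, not after.
(e) Not entailed — 'was repainting' is progressive on an accomplishment; it does not entail the completed 'repainted'.

(c)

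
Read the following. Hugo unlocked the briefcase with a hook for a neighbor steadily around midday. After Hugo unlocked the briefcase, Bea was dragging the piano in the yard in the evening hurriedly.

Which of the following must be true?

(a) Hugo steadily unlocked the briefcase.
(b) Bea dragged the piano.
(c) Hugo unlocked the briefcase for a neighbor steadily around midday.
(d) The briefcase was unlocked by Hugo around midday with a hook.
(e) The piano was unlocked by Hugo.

(a), (b), (c), (d)

(a) Entailed — dropping 'for a neighbor', 'with a hook', 'around midday' leaves a sub-description the original still satisfies.
(b) Entailed — 'drag' is an activity; 'was dragging' entails that some dragging happened, so 'dragged' holds.
(c) Entailed — this follows by dropping conjuncts from the unlocking event's description.
(d) Entailed — every conjunct here is already in the original unlocking event.
(e) Not entailed — Hugo unlocked the briefcase, not the piano; the piano belongs to the dragging event.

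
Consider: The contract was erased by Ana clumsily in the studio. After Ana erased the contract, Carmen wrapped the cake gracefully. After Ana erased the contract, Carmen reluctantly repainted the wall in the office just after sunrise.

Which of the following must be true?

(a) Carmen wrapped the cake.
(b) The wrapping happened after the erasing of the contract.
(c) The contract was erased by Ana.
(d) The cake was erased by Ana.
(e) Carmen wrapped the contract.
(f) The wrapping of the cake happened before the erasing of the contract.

(a) Entailed — every conjunct here is already in the original wrapping event.
(b) Entailed — the narrative places the erasing before the wrapping.
(c) Entailed — dropping 'clumsily', 'in the studio' leaves a sub-description the original still satisfies.
(d) Not entailed — Ana erased the contract, not the cake; the cake belongs to the wrapping event.
(e) Not entailed — Carmen wrapped the cake, not the contract; the contract belongs to the erasing event.
(f) Not entailed — the narrative places the erasing before the wrapping, not after.

(a), (b), (c)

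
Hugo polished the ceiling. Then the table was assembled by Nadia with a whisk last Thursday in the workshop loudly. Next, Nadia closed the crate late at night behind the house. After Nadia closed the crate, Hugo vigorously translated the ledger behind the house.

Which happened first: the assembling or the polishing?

The connectives place the polishing before the assembling.

the polishing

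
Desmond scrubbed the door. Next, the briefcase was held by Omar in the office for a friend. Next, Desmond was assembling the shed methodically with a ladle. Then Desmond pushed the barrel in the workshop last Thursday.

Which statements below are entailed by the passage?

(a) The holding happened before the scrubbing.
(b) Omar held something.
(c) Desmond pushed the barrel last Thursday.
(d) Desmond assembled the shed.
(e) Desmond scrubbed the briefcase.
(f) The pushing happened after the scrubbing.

(a) Not entailed — the narrative places the scrubbing before the holding, not after.
(b) Entailed — the original entails any weakening of itself; this just drops 'for a friend', 'in the office' and generalizes the patient.
(c) Entailed — the original entails any weakening of itself; this just drops 'in the workshop'.
(d) Not entailed — 'was assembling' is progressive on an accomplishment; it does not entail the completed 'assembled'.
(e) Not entailed — Desmond scrubbed the door, not the briefcase; the briefcase belongs to the holding event.
(f) Entailed — the narrative places the scrubbing before the pushing.

(b), (c), (f)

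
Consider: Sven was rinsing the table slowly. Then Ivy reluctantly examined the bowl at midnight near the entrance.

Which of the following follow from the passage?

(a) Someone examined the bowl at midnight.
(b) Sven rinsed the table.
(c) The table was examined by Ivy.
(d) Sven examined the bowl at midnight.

(a) Entailed — every conjunct here is already in the original examining event.
(b) Entailed — 'rinse' is an activity; 'was rinsing' entails that some rinsing happened, so 'rinsed' holds.
(c) Not entailed — Ivy examined the bowl, not the table; the table belongs to the rinsing event.
(d) Not entailed — the passage has Ivy examining the bowl, not Sven.

(a), (b)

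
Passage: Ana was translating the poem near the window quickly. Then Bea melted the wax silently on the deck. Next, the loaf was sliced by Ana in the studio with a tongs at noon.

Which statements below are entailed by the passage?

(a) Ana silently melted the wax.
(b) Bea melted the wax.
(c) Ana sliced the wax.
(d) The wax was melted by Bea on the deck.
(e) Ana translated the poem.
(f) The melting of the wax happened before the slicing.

(a) Not entailed — the passage has Bea melting the wax, not Ana.
(b) Entailed — dropping 'silently', 'on the deck' leaves a sub-description the original still satisfies.
(c) Not entailed — Ana sliced the loaf, not the wax; the wax belongs to the melting event.
(d) Entailed — dropping 'silently' leaves a sub-description the original still satisfies.
(e) Not entailed — 'was translating' is progressive on an accomplishment; it does not entail the completed 'translated'.
(f) Entailed — the narrative places the melting before the slicing.

(b), (d), (f)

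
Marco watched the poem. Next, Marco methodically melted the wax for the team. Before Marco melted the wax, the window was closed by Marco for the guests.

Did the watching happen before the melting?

yes

The narrative orders the watching before the melting.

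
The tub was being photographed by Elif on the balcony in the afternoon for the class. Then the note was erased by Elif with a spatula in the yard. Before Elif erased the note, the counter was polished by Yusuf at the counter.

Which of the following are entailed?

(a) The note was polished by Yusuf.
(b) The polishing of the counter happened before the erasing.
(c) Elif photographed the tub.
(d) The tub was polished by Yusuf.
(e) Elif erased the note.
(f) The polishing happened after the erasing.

(a) Not entailed — Yusuf polished the counter, not the note; the note belongs to the erasing event.
(b) Entailed — the narrative places the polishing before the erasing.
(c) Not entailed — 'was photographing' is progressive on an accomplishment; it does not entail the completed 'photographed'.
(d) Not entailed — Yusuf polished the counter, not the tub; the tub belongs to the photographing event.
(e) Entailed — every conjunct here is already in the original erasing event.
(f) Not entailed — the narrative places the polishing before the erasing, not after.

(b), (e)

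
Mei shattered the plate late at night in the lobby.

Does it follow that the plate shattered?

yes

'Mei shattered the plate' is the causative; it entails the inchoative 'the plate shattered'.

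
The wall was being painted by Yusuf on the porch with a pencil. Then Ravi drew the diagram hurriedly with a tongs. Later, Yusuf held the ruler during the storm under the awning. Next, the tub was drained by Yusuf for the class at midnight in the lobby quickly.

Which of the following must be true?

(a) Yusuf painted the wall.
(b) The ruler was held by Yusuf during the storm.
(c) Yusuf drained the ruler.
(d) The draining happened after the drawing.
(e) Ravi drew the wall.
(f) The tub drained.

(a) Not entailed — 'was painting' is progressive on an accomplishment; it does not entail the completed 'painted'.
(b) Entailed — every conjunct here is already in the original holding event.
(c) Not entailed — Yusuf drained the tub, not the ruler; the ruler belongs to the holding event.
(d) Entailed — the narrative places the drawing before the draining.
(e) Not entailed — Ravi drew the diagram, not the wall; the wall belongs to the painting event.
(f) Entailed — 'Yusuf drained the tub' is causative; it entails the inchoative 'the tub drained'.

(b), (d), (f)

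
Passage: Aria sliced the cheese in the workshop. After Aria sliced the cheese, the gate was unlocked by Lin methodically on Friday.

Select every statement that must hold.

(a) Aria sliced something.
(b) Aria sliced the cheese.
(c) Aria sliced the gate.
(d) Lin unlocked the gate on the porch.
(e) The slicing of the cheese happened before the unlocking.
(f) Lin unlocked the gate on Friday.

(a), (b), (e), (f)

(a) Entailed — dropping 'in the workshop' and generalizing the patient leaves a sub-description the original still satisfies.
(b) Entailed — dropping 'in the workshop' leaves a sub-description the original still satisfies.
(c) Not entailed — Aria sliced the cheese, not the gate; the gate belongs to the unlocking event.
(d) Not entailed — 'on the porch' adds information not in the original event.
(e) Entailed — the narrative places the slicing before the unlocking.
(f) Entailed — this follows by dropping conjuncts from the unlocking event's description.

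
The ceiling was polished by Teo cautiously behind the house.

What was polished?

the ceiling

'the ceiling' marks the patient of the polishing event.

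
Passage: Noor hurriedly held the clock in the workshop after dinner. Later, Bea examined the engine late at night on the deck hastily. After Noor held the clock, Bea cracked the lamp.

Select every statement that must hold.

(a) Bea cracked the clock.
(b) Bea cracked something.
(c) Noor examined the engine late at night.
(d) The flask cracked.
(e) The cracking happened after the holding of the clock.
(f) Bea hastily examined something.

(b), (e), (f)

(a) Not entailed — Bea cracked the lamp, not the clock; the clock belongs to the holding event.
(b) Entailed — the original entails any weakening of itself; this just generalizes the patient.
(c) Not entailed — the passage has Bea examining the engine, not Noor.
(d) Not entailed — the lamp is what cracked, not the flask.
(e) Entailed — the narrative places the holding before the cracking.
(f) Entailed — every conjunct here is already in the original examining event.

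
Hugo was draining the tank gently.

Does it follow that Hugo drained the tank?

no

'was draining' is progressive; for an accomplishment like 'drain the tank', it doesn't entail completion.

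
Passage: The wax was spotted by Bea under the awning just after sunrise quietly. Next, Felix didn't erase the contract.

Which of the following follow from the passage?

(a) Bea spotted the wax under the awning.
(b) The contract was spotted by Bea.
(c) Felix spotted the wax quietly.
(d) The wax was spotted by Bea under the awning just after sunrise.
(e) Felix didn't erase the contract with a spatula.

(a) Entailed — the original entails any weakening of itself; this just drops 'just after sunrise', 'quietly'.
(b) Not entailed — Bea spotted the wax, not the contract; the contract belongs to the erasing event.
(c) Not entailed — the passage has Bea spotting the wax, not Felix.
(d) Entailed — the original entails any weakening of itself; this just drops 'quietly'.
(e) Entailed — under negation, adding a further restriction is entailed: if no such erasing event occurred, none occurred with a spatula either.

(a), (d), (e)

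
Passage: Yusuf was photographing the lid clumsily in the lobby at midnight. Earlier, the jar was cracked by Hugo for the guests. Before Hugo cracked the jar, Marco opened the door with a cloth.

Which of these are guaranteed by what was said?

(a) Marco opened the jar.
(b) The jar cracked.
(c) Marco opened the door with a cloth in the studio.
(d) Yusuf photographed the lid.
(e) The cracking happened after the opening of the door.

(b), (e)

(a) Not entailed — Marco opened the door, not the jar; the jar belongs to the cracking event.
(b) Entailed — 'Hugo cracked the jar' is causative; it entails the inchoative 'the jar cracked'.
(c) Not entailed — 'in the studio' adds information not in the original event.
(d) Not entailed — 'was photographing' is progressive on an accomplishment; it does not entail the completed 'photographed'.
(e) Entailed — the narrative places the opening before the cracking.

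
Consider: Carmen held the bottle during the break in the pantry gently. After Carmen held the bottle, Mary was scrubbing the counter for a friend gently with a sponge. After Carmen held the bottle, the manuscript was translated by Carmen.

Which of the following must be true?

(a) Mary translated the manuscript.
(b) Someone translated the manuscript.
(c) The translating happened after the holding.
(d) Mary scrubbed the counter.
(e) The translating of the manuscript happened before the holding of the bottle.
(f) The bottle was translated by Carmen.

(a) Not entailed — the passage has Carmen translating the manuscript, not Mary.
(b) Entailed — the original entails any weakening of itself; this just generalizes the agent.
(c) Entailed — the narrative places the holding before the translating.
(d) Entailed — 'scrub' is an activity; 'was scrubbing' entails that some scrubbing happened, so 'scrubbed' holds.
(e) Not entailed — the narrative places the holding before the translating, not after.
(f) Not entailed — Carmen translated the manuscript, not the bottle; the bottle belongs to the holding event.

(b), (c), (d)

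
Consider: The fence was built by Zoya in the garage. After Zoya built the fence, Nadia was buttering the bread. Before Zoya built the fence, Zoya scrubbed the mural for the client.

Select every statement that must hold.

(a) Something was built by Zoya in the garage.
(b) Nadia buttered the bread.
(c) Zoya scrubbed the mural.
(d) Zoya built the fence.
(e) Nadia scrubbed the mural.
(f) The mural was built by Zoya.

(a) Entailed — this follows by dropping conjuncts from the building event's description.
(b) Not entailed — 'was buttering' is progressive on an accomplishment; it does not entail the completed 'buttered'.
(c) Entailed — this follows by dropping conjuncts from the scrubbing event's description.
(d) Entailed — dropping 'in the garage' leaves a sub-description the original still satisfies.
(e) Not entailed — the passage has Zoya scrubbing the mural, not Nadia.
(f) Not entailed — Zoya built the fence, not the mural; the mural belongs to the scrubbing event.

(a), (c), (d)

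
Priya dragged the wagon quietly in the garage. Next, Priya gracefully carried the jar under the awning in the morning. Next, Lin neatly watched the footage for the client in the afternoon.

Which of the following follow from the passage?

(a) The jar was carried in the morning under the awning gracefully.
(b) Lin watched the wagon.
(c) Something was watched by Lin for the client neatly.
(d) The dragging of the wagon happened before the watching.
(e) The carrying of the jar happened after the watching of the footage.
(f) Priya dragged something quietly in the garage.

(a) Entailed — every conjunct here is already in the original carrying event.
(b) Not entailed — Lin watched the footage, not the wagon; the wagon belongs to the dragging event.
(c) Entailed — this follows by dropping conjuncts from the watching event's description.
(d) Entailed — the narrative places the dragging before the watching.
(e) Not entailed — the narrative places the carrying before the watching, not after.
(f) Entailed — generalizing the patient leaves a sub-description the original still satisfies.

(a), (c), (d), (f)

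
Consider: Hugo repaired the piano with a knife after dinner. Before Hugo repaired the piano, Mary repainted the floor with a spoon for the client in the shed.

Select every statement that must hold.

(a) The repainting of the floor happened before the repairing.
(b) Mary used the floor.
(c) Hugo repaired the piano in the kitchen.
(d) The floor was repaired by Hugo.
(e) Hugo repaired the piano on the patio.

(a)

(a) Entailed — the narrative places the repainting before the repairing.
(b) Not entailed — the floor is the patient, not an instrument — Mary used a spoon.
(c) Not entailed — 'in the kitchen' adds information not in the original event.
(d) Not entailed — Hugo repaired the piano, not the floor; the floor belongs to the repainting event.
(e) Not entailed — 'on the patio' adds information not in the original event.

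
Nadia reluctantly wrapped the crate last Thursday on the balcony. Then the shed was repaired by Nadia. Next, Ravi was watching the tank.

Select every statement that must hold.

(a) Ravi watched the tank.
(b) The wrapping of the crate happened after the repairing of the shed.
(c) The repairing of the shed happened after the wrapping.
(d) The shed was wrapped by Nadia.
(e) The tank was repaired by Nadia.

(a), (c)

(a) Entailed — 'watch' is an activity; 'was watching' entails that some watching happened, so 'watched' holds.
(b) Not entailed — the narrative places the wrapping before the repairing, not after.
(c) Entailed — the narrative places the wrapping before the repairing.
(d) Not entailed — Nadia wrapped the crate, not the shed; the shed belongs to the repairing event.
(e) Not entailed — Nadia repaired the shed, not the tank; the tank belongs to the watching event.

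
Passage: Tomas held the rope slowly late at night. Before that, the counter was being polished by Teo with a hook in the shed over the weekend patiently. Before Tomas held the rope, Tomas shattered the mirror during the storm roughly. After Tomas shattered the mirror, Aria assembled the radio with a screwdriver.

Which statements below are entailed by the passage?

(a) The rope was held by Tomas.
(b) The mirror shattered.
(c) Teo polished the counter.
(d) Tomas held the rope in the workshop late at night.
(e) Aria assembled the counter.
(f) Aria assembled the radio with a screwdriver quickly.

(a), (b), (c)

(a) Entailed — this follows by dropping conjuncts from the holding event's description.
(b) Entailed — 'Tomas shattered the mirror' is causative; it entails the inchoative 'the mirror shattered'.
(c) Entailed — 'polish' is an activity; 'was polishing' entails that some polishing happened, so 'polished' holds.
(d) Not entailed — 'in the workshop' adds information not in the original event.
(e) Not entailed — Aria assembled the radio, not the counter; the counter belongs to the polishing event.
(f) Not entailed — 'quickly' adds information not in the original event.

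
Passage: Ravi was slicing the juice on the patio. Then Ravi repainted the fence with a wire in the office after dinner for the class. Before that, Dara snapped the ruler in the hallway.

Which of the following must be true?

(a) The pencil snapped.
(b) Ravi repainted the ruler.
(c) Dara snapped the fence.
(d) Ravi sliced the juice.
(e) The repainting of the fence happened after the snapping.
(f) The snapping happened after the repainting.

(a) Not entailed — the ruler is what snapped, not the pencil.
(b) Not entailed — Ravi repainted the fence, not the ruler; the ruler belongs to the snapping event.
(c) Not entailed — Dara snapped the ruler, not the fence; the fence belongs to the repainting event.
(d) Not entailed — 'was slicing' is progressive on an accomplishment; it does not entail the completed 'sliced'.
(e) Entailed — the narrative places the snapping before the repainting.
(f) Not entailed — the narrative places the snapping before the repainting, not after.

(e)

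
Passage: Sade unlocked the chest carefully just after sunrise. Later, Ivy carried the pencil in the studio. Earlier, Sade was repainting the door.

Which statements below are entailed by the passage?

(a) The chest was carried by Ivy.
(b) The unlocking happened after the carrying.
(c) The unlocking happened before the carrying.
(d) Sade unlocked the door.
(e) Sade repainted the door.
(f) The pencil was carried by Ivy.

(a) Not entailed — Ivy carried the pencil, not the chest; the chest belongs to the unlocking event.
(b) Not entailed — the narrative places the unlocking before the carrying, not after.
(c) Entailed — the narrative places the unlocking before the carrying.
(d) Not entailed — Sade unlocked the chest, not the door; the door belongs to the repainting event.
(e) Not entailed — 'was repainting' is progressive on an accomplishment; it does not entail the completed 'repainted'.
(f) Entailed — the original entails any weakening of itself; this just drops 'in the studio'.

(c), (f)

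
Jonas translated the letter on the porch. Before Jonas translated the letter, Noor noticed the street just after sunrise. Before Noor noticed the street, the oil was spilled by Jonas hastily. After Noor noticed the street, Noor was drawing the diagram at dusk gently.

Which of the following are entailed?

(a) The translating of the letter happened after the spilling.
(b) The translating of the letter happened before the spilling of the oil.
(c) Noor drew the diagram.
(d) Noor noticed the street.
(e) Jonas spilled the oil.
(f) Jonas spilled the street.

(a) Entailed — the narrative places the spilling before the translating.
(b) Not entailed — the narrative places the spilling before the translating, not after.
(c) Not entailed — 'was drawing' is progressive on an accomplishment; it does not entail the completed 'drew'.
(d) Entailed — dropping 'just after sunrise' leaves a sub-description the original still satisfies.
(e) Entailed — dropping 'hastily' leaves a sub-description the original still satisfies.
(f) Not entailed — Jonas spilled the oil, not the street; the street belongs to the noticing event.

(a), (d), (e)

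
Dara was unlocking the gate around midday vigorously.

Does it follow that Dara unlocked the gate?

'was unlocking' is progressive; for an accomplishment like 'unlock the gate', it doesn't entail completion.

no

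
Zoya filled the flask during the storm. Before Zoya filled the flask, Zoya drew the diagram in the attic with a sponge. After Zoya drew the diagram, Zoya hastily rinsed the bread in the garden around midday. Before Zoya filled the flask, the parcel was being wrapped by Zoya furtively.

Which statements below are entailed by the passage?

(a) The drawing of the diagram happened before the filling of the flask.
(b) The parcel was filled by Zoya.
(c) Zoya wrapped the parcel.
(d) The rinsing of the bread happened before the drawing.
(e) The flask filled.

(a) Entailed — the narrative places the drawing before the filling.
(b) Not entailed — Zoya filled the flask, not the parcel; the parcel belongs to the wrapping event.
(c) Not entailed — 'was wrapping' is progressive on an accomplishment; it does not entail the completed 'wrapped'.
(d) Not entailed — the narrative places the drawing before the rinsing, not after.
(e) Entailed — 'Zoya filled the flask' is causative; it entails the inchoative 'the flask filled'.

(a), (e)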